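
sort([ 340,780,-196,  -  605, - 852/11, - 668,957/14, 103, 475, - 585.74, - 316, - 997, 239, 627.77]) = [ - 997 , - 668,-605, - 585.74, - 316, - 196, - 852/11, 957/14,103,239 , 340,475, 627.77,780]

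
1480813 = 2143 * 691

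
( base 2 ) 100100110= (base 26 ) b8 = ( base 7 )600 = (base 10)294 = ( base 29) a4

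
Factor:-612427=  - 19^1 *32233^1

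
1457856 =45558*32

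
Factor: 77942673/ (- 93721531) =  - 3^2 *41^( - 1)*2285891^( - 1 )*8660297^1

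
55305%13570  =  1025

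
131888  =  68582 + 63306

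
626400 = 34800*18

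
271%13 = 11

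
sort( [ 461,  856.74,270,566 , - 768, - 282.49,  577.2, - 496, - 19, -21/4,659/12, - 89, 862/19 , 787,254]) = [ - 768, - 496, - 282.49,-89, - 19,-21/4,862/19,659/12,254,270,  461,566, 577.2, 787,  856.74]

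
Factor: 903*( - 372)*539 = -181058724 = - 2^2*3^2*7^3*11^1*31^1*43^1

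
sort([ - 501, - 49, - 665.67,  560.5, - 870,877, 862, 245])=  [ - 870, - 665.67, - 501,-49,245, 560.5,862  ,  877]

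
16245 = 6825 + 9420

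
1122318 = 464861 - -657457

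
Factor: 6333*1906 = 12070698=2^1*3^1 * 953^1*2111^1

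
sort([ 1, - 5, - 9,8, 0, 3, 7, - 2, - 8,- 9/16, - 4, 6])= [ - 9, -8,  -  5, - 4, - 2, - 9/16,0, 1 , 3, 6, 7, 8 ]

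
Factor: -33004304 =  - 2^4*79^1*26111^1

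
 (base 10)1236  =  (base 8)2324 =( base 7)3414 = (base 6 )5420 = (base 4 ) 103110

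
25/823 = 25/823= 0.03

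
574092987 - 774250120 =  - 200157133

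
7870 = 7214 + 656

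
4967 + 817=5784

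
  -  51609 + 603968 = 552359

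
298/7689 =298/7689 = 0.04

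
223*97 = 21631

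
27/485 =27/485 = 0.06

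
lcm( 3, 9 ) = 9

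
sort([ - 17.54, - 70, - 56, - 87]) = [ - 87, - 70, - 56, - 17.54]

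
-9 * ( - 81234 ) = 731106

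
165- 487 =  - 322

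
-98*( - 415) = 40670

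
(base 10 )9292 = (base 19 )16E1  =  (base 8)22114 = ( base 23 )hd0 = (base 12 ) 5464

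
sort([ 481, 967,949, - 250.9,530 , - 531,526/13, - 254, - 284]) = [-531, - 284 ,-254, - 250.9, 526/13, 481,530 , 949,967] 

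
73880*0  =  0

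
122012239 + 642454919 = 764467158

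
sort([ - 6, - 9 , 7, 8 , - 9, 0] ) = [ - 9, -9, - 6 , 0,7 , 8 ]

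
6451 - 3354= 3097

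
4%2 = 0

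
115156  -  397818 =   -  282662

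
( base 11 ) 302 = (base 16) 16d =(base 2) 101101101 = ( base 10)365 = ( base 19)104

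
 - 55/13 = -5 + 10/13 = - 4.23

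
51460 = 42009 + 9451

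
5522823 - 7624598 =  - 2101775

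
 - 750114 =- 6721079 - -5970965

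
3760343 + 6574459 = 10334802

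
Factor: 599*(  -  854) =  - 2^1*7^1*61^1*599^1 = - 511546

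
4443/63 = 1481/21 =70.52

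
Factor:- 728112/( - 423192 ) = 394/229=2^1*197^1*229^(  -  1)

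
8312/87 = 95 + 47/87 = 95.54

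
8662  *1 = 8662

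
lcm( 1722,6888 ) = 6888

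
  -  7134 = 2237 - 9371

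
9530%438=332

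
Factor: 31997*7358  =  2^1*7^2*13^1*283^1*653^1 = 235433926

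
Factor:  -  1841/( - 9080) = 2^(-3)*5^( - 1)*7^1*227^( - 1 )*263^1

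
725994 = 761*954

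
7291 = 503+6788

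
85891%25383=9742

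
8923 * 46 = 410458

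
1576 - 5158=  - 3582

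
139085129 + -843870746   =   - 704785617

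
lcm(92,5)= 460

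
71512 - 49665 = 21847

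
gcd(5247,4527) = 9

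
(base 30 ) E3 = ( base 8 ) 647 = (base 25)gn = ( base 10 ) 423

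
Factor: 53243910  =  2^1*3^2*5^1*591599^1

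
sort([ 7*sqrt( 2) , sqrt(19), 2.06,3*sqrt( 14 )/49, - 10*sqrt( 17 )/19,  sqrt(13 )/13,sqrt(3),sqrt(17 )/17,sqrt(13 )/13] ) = [ -10*sqrt(17 )/19,3*sqrt(14 ) /49,sqrt(17)/17,sqrt (13)/13,sqrt (13)/13, sqrt ( 3),2.06, sqrt (19 ),7*sqrt(2) ] 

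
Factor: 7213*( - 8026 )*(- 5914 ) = 342370555732= 2^2*2957^1 *4013^1*7213^1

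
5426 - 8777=-3351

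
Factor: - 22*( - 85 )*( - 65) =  -121550 = - 2^1*5^2*11^1*13^1*17^1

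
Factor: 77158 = 2^1*173^1*223^1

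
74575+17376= 91951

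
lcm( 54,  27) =54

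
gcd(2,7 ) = 1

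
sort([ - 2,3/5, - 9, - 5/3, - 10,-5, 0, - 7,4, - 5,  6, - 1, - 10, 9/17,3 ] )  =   [ - 10,-10,  -  9 , - 7, - 5, - 5, - 2, - 5/3, - 1,0 , 9/17, 3/5,3,  4,6 ] 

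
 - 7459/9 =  -829 + 2/9 = - 828.78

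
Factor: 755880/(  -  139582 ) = - 377940/69791  =  - 2^2*3^1*5^1*101^(  -  1)*691^(  -  1)*6299^1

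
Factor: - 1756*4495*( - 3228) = 2^4 * 3^1*5^1 *29^1*31^1*269^1*439^1 = 25479314160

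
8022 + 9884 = 17906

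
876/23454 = 146/3909 = 0.04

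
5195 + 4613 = 9808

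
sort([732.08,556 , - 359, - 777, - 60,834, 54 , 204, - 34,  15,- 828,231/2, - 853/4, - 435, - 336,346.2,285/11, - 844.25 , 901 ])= [ - 844.25,  -  828,-777, - 435, - 359, - 336, - 853/4, - 60, - 34,15, 285/11,  54, 231/2,204,  346.2, 556,732.08,  834,  901 ] 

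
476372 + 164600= 640972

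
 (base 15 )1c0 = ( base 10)405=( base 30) df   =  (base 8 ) 625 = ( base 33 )C9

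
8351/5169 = 8351/5169=1.62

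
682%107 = 40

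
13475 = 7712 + 5763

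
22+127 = 149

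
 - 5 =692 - 697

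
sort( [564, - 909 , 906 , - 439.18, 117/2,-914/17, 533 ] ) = [ - 909, - 439.18,-914/17, 117/2 , 533,564, 906]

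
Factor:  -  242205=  - 3^1*5^1*67^1*241^1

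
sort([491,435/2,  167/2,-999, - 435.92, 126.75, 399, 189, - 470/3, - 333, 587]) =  [ - 999, - 435.92, - 333, - 470/3 , 167/2 , 126.75 , 189,435/2,  399,491, 587 ] 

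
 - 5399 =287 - 5686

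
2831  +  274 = 3105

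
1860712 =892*2086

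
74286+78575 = 152861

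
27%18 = 9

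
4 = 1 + 3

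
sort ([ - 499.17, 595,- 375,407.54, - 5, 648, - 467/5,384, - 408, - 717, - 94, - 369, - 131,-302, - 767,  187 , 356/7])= [  -  767 ,-717, -499.17,  -  408,-375, - 369,-302 , - 131, - 94  , - 467/5,- 5, 356/7,187,  384,407.54,595, 648] 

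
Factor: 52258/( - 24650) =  - 53/25 = -5^( - 2)*53^1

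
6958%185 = 113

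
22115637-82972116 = -60856479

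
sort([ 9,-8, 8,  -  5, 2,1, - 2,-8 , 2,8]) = [  -  8,  -  8, - 5, - 2,1,2,  2 , 8, 8,9]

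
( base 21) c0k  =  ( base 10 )5312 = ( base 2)1010011000000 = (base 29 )695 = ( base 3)21021202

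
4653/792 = 47/8 = 5.88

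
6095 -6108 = - 13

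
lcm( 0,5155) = 0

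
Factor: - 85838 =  - 2^1 * 167^1*257^1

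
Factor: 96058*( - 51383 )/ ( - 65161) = 4935748214/65161=   2^1*17^( - 1 ) * 3833^( - 1)*48029^1*51383^1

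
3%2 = 1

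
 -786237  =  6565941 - 7352178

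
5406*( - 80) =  - 432480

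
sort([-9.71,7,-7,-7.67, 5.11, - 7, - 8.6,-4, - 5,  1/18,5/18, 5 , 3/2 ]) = [ - 9.71, - 8.6, - 7.67, -7, - 7, - 5,-4,1/18,5/18,3/2,5 , 5.11,7 ] 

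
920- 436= 484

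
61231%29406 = 2419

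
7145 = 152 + 6993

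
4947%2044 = 859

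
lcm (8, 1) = 8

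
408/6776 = 51/847 = 0.06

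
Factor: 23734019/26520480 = 2^(-5)*3^(-3)*5^ (-1 )*7^( - 1)*877^( - 1 )*23734019^1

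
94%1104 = 94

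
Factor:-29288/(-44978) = 2^2 *7^1 * 43^(-1) = 28/43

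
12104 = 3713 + 8391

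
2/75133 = 2/75133 = 0.00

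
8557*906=7752642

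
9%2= 1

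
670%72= 22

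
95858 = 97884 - 2026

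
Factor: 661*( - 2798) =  - 1849478 = - 2^1 * 661^1*1399^1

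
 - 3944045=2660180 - 6604225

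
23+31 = 54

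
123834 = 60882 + 62952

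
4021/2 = 2010 + 1/2=2010.50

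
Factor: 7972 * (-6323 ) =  - 50406956 = - 2^2*1993^1  *6323^1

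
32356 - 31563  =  793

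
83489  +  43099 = 126588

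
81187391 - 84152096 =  - 2964705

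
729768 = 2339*312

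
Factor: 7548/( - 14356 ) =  - 51/97 = - 3^1* 17^1*97^( - 1 ) 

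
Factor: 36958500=2^2*3^2*5^3*43^1*191^1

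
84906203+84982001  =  169888204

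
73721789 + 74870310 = 148592099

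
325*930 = 302250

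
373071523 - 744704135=-371632612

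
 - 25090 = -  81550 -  - 56460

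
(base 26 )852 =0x15A4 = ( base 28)71O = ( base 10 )5540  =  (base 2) 1010110100100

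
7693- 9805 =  - 2112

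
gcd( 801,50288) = 1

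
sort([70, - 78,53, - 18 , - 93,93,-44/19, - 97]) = [ - 97, - 93,-78, - 18,-44/19, 53, 70,93] 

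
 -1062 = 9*( - 118)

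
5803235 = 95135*61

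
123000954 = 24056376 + 98944578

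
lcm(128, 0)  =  0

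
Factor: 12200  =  2^3 * 5^2*61^1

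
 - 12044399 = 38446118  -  50490517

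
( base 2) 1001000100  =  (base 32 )i4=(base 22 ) 148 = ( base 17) 202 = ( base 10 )580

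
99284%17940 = 9584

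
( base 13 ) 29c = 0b111010011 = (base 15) 212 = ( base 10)467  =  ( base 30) fh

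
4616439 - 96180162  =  - 91563723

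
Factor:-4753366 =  - 2^1*2376683^1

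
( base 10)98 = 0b1100010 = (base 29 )3b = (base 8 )142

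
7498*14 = 104972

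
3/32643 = 1/10881 = 0.00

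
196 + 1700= 1896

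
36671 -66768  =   - 30097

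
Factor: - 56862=  -  2^1*3^7 * 13^1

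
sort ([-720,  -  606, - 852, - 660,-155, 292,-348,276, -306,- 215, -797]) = [- 852, - 797,-720, - 660,  -  606 ,-348, - 306,-215, - 155,  276,292 ]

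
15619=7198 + 8421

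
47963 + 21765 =69728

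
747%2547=747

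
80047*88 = 7044136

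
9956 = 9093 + 863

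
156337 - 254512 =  - 98175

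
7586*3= 22758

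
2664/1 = 2664 = 2664.00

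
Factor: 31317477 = 3^1*29^1*83^1*4337^1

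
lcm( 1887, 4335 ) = 160395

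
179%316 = 179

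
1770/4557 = 590/1519 = 0.39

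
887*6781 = 6014747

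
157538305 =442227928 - 284689623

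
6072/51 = 2024/17 = 119.06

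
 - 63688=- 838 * 76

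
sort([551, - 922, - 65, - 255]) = [ - 922, - 255, - 65, 551]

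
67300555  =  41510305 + 25790250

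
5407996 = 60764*89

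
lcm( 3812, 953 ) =3812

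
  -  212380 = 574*( -370) 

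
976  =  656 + 320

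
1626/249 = 542/83= 6.53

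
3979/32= 3979/32 = 124.34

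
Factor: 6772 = 2^2*1693^1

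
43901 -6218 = 37683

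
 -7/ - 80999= 7/80999 = 0.00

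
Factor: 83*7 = 581=7^1 *83^1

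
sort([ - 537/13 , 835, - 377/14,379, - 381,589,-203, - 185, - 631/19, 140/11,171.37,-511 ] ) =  [ - 511, - 381, - 203, - 185, - 537/13, - 631/19,-377/14,140/11, 171.37, 379, 589,835] 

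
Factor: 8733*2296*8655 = 2^3*3^2*5^1*7^1*41^2*71^1*577^1  =  173541128040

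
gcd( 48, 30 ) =6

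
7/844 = 7/844= 0.01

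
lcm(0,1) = 0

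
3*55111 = 165333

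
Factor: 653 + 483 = 2^4 *71^1 = 1136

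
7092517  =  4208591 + 2883926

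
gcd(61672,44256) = 8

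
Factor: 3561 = 3^1*1187^1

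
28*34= 952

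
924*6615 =6112260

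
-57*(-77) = 4389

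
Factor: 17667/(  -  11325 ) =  - 3^1 *5^( - 2 )*13^1 = - 39/25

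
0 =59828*0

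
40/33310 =4/3331  =  0.00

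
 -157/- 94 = 157/94 = 1.67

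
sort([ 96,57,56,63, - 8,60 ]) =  [ - 8,56,57,60, 63,96 ]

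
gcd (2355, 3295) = 5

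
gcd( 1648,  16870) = 2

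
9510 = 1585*6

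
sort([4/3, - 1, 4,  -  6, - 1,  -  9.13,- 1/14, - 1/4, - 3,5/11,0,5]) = [ - 9.13 ,-6 ,-3,- 1, - 1,-1/4, - 1/14 , 0, 5/11,4/3,4,  5]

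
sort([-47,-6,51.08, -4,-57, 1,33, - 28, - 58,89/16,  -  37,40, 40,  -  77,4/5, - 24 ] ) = [- 77, - 58,  -  57, - 47, - 37, - 28  , - 24  ,-6,-4, 4/5,1,89/16, 33,40,40,51.08 ]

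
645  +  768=1413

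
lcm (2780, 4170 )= 8340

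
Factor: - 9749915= - 5^1*7^1 * 47^1 * 5927^1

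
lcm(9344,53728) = 214912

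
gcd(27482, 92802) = 2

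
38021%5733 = 3623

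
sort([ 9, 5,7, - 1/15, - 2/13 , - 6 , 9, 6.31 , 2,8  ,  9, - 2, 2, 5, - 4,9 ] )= [-6, - 4,- 2,-2/13  ,-1/15 , 2, 2,5,  5,6.31,7,8,9, 9,9,9]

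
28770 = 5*5754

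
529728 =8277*64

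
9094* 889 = 8084566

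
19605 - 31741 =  - 12136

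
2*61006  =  122012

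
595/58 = 595/58 = 10.26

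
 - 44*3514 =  - 154616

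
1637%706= 225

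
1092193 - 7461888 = -6369695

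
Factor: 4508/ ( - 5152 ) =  - 7/8 = - 2^( - 3) * 7^1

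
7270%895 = 110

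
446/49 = 446/49 = 9.10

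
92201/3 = 30733 + 2/3= 30733.67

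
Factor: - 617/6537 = - 3^( - 1)*617^1*2179^( - 1)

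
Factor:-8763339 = - 3^1*13^1 * 37^1*6073^1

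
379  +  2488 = 2867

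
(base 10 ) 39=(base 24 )1f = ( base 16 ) 27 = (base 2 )100111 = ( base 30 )19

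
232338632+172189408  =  404528040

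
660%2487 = 660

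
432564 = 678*638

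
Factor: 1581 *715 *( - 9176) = -2^3*3^1*5^1 * 11^1 * 13^1 * 17^1*31^2 * 37^1 = - 10372688040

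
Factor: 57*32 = 2^5*3^1*19^1 = 1824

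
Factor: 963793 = 963793^1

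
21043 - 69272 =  - 48229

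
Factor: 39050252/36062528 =2^( - 4)* 23^( - 1)*173^1 * 24499^( - 1 )*56431^1 = 9762563/9015632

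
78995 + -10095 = 68900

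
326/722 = 163/361 = 0.45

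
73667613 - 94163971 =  - 20496358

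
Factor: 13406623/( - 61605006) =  - 2^(-1 ) * 3^( - 1 )*487^1*1801^( - 1)*5701^( - 1)*27529^1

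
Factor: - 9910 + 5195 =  - 5^1*23^1*41^1 = -4715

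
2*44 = 88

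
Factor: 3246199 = 11^1*43^1*6863^1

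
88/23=3 + 19/23  =  3.83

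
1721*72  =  123912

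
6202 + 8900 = 15102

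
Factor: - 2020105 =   -  5^1*404021^1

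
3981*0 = 0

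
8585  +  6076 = 14661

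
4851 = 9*539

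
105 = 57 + 48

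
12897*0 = 0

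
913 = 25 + 888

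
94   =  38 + 56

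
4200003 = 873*4811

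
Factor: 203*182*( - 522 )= - 19285812 = - 2^2 * 3^2 * 7^2*13^1 * 29^2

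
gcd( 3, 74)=1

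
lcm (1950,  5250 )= 68250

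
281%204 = 77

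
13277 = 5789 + 7488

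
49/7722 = 49/7722  =  0.01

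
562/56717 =562/56717  =  0.01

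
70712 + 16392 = 87104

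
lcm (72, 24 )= 72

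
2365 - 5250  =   - 2885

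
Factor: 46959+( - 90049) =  - 2^1*5^1*31^1* 139^1 = - 43090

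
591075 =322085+268990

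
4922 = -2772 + 7694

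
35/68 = 35/68 = 0.51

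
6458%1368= 986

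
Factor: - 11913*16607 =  - 197839191 = - 3^1*11^1*19^2 * 16607^1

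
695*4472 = 3108040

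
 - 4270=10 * ( - 427)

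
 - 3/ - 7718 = 3/7718= 0.00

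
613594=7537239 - 6923645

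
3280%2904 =376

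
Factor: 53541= 3^4*661^1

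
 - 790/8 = -99 + 1/4 = - 98.75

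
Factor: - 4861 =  - 4861^1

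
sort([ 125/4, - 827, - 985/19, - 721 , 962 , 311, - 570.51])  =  [ - 827, - 721 , - 570.51,  -  985/19,125/4,311,962 ]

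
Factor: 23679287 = 53^1*229^1 * 1951^1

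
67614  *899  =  60784986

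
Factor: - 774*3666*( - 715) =2^2*3^3*5^1*11^1 * 13^2*43^1*  47^1=2028801060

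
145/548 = 145/548 = 0.26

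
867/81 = 10 + 19/27 = 10.70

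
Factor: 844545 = 3^1 * 5^1*13^1 * 61^1*71^1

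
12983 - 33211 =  - 20228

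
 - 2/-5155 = 2/5155=0.00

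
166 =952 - 786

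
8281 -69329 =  - 61048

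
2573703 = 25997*99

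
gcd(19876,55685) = 1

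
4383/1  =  4383  =  4383.00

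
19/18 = 19/18 = 1.06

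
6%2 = 0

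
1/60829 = 1/60829 = 0.00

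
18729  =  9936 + 8793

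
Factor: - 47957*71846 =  - 2^1*7^1 * 13^1*17^1 * 31^1*35923^1 = - 3445518622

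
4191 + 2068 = 6259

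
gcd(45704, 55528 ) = 8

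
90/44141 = 90/44141 =0.00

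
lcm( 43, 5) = 215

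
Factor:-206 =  - 2^1*103^1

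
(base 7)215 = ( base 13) 86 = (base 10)110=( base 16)6E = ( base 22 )50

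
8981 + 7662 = 16643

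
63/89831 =9/12833 = 0.00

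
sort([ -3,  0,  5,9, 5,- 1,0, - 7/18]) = [ - 3, - 1, - 7/18, 0,0, 5, 5,  9 ]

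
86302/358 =43151/179 = 241.07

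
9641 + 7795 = 17436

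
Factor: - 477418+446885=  - 19^1*1607^1 =- 30533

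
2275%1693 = 582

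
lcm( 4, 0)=0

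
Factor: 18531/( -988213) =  - 3^2 * 29^1 *71^1*988213^(-1)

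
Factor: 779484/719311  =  2^2*3^1*17^1*193^( - 1) * 3727^(-1 ) * 3821^1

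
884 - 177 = 707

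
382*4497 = 1717854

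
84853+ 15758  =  100611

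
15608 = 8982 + 6626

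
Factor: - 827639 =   -  827639^1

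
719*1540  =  1107260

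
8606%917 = 353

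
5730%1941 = 1848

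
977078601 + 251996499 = 1229075100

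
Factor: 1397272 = 2^3*174659^1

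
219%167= 52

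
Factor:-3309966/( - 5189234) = 3^2*11^1 * 73^1*89^(  -  1) * 229^1*29153^( - 1 )  =  1654983/2594617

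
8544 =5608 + 2936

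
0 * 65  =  0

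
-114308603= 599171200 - 713479803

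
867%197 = 79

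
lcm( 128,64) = 128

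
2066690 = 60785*34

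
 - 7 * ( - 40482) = 283374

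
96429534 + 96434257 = 192863791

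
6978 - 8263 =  - 1285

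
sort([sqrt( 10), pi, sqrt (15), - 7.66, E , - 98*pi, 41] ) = [ - 98 * pi, - 7.66, E, pi, sqrt( 10 ), sqrt( 15), 41]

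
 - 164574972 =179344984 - 343919956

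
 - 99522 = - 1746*57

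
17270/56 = 308 + 11/28 =308.39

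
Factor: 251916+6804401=7056317^1 = 7056317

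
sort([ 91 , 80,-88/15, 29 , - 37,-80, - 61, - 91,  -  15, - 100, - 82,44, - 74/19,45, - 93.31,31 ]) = [ - 100,  -  93.31,-91, - 82, - 80,-61, - 37,-15,- 88/15, - 74/19, 29,  31, 44,45, 80,91] 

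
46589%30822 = 15767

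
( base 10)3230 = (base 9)4378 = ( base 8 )6236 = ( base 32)34u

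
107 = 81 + 26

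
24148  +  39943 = 64091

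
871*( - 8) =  - 6968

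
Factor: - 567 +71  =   - 496 = - 2^4*31^1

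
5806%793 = 255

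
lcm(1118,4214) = 54782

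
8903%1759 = 108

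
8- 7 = 1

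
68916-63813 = 5103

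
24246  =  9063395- 9039149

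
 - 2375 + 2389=14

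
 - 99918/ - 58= 49959/29 =1722.72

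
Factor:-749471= - 749471^1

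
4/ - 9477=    - 1+9473/9477 = -0.00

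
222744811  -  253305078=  - 30560267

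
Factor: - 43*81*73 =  - 3^4*43^1  *  73^1  =  - 254259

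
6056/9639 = 6056/9639= 0.63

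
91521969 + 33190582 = 124712551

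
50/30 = 5/3 = 1.67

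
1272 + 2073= 3345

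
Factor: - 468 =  - 2^2*3^2*13^1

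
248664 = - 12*( - 20722) 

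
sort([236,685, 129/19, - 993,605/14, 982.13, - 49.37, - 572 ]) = [ - 993, -572, - 49.37,129/19,605/14,236,685,982.13 ] 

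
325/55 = 65/11 = 5.91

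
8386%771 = 676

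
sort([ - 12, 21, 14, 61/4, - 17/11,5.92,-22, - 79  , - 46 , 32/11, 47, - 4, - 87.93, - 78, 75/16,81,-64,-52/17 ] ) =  [-87.93,  -  79, - 78, - 64, - 46, - 22, - 12 ,-4, - 52/17,  -  17/11,32/11,75/16,5.92 , 14, 61/4,21, 47, 81]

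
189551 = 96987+92564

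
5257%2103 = 1051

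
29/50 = 29/50 =0.58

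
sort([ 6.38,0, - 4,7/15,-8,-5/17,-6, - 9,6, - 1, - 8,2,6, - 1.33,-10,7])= [-10,  -  9, - 8, - 8,  -  6, - 4,  -  1.33, - 1,- 5/17,0,7/15,2, 6, 6, 6.38, 7] 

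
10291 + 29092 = 39383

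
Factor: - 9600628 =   -  2^2*2400157^1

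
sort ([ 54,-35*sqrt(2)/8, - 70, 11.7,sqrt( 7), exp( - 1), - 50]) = [ -70, - 50,-35*sqrt( 2 )/8, exp( - 1 ), sqrt(7) , 11.7 , 54] 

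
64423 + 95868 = 160291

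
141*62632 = 8831112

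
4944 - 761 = 4183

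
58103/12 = 4841 + 11/12 =4841.92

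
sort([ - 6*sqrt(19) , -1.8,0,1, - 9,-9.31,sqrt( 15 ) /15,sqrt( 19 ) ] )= [-6 * sqrt(19 ),-9.31, - 9 ,-1.8,0 , sqrt ( 15)/15,1 , sqrt( 19 ) ]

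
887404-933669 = - 46265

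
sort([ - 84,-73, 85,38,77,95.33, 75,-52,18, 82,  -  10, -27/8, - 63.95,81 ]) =[ - 84,  -  73,-63.95, - 52, - 10, - 27/8, 18,38, 75,77 , 81, 82 , 85,95.33 ]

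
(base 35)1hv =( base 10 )1851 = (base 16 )73b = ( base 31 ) 1sm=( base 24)353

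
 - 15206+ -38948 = -54154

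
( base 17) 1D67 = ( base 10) 8779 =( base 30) 9mj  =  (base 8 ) 21113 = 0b10001001001011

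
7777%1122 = 1045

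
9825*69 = 677925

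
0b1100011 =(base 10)99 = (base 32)33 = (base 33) 30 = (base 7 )201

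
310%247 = 63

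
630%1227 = 630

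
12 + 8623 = 8635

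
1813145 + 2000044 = 3813189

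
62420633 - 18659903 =43760730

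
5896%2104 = 1688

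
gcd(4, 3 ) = 1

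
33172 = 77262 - 44090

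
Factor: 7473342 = 2^1*3^1 * 1245557^1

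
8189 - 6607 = 1582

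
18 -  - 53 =71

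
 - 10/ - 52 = 5/26 = 0.19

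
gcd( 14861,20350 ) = 11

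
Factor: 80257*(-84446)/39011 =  - 2^1*7^ ( - 1)*17^1*4721^1*5573^ ( - 1)*42223^1= - 6777382622/39011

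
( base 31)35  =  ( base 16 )62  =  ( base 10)98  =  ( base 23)46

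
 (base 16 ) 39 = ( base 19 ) 30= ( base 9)63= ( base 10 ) 57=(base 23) 2b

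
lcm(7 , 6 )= 42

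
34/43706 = 17/21853 = 0.00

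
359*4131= 1483029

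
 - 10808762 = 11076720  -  21885482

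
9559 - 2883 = 6676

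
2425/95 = 25 + 10/19 = 25.53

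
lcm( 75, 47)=3525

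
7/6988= 7/6988 = 0.00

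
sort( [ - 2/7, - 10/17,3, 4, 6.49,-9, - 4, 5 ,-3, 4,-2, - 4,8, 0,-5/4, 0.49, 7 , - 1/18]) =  [-9,-4, - 4 ,-3,  -  2,  -  5/4,-10/17,-2/7, - 1/18, 0 , 0.49,3,  4,4, 5,6.49,7, 8] 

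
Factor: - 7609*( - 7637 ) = 58109933 = 7^2*1087^1* 1091^1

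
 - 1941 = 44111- 46052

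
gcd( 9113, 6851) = 13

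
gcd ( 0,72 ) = 72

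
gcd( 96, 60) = 12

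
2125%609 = 298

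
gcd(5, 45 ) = 5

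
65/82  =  65/82=0.79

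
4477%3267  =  1210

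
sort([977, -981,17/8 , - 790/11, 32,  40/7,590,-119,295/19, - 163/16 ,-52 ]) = [- 981, -119, - 790/11, - 52,-163/16,  17/8,  40/7, 295/19,  32,590,977]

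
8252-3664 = 4588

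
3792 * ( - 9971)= -37810032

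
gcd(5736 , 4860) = 12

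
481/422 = 481/422=1.14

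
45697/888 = 51 + 409/888= 51.46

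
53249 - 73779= - 20530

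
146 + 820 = 966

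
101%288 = 101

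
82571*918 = 75800178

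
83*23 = 1909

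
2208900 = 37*59700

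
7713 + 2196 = 9909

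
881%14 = 13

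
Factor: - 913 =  - 11^1*83^1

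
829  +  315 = 1144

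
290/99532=145/49766= 0.00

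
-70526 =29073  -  99599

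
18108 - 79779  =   - 61671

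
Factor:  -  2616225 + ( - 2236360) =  - 5^1*31^1*31307^1 = - 4852585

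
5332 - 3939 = 1393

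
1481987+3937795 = 5419782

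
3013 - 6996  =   - 3983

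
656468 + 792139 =1448607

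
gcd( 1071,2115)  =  9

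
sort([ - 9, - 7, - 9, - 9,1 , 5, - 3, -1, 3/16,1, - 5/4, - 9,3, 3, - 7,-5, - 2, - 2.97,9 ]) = [ -9, - 9, - 9 ,- 9,  -  7,-7, - 5, - 3, - 2.97, - 2, - 5/4, -1, 3/16,1,  1,3,3,  5,9 ]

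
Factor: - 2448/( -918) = 8/3 =2^3*3^(-1)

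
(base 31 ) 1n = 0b110110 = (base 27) 20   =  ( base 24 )26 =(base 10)54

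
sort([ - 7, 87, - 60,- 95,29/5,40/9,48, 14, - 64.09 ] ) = [ - 95,-64.09, - 60  ,-7  ,  40/9 , 29/5, 14, 48, 87]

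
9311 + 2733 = 12044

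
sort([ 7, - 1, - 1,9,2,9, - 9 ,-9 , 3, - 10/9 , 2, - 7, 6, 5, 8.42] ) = [ - 9, - 9, - 7, - 10/9, - 1,-1, 2,  2,3,  5, 6,7 , 8.42, 9,9 ] 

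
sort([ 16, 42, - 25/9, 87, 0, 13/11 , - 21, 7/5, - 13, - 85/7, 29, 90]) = [ - 21,- 13,-85/7, - 25/9, 0, 13/11,7/5, 16, 29,42, 87 , 90]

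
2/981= 2/981 = 0.00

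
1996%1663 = 333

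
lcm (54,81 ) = 162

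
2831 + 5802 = 8633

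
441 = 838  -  397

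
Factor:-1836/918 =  - 2^1 = - 2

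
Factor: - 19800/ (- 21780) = 10/11 = 2^1 * 5^1*11^(-1 ) 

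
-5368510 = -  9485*566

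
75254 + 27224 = 102478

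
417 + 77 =494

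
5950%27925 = 5950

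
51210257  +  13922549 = 65132806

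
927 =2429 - 1502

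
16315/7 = 2330 +5/7=2330.71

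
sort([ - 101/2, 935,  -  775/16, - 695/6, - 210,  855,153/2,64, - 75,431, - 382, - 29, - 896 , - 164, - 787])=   [ - 896, - 787,  -  382,  -  210,-164 , - 695/6, - 75, - 101/2, - 775/16,  -  29,64, 153/2,431, 855, 935 ]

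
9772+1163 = 10935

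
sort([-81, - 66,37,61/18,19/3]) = [ - 81, - 66, 61/18, 19/3, 37] 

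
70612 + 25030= 95642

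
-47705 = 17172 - 64877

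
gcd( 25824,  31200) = 96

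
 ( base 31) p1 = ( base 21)1fk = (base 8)1410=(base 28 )RK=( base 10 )776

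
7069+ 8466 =15535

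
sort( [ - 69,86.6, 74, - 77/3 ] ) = [ - 69, - 77/3, 74, 86.6 ] 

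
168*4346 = 730128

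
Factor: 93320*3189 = 297597480 = 2^3*  3^1*5^1*1063^1*2333^1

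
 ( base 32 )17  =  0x27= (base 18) 23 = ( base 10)39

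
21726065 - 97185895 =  - 75459830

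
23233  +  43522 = 66755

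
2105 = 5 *421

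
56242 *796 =44768632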